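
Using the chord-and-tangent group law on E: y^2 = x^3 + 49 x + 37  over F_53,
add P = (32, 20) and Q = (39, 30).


P != Q, so use the chord formula.
s = (y2 - y1) / (x2 - x1) = (10) / (7) mod 53 = 9
x3 = s^2 - x1 - x2 mod 53 = 9^2 - 32 - 39 = 10
y3 = s (x1 - x3) - y1 mod 53 = 9 * (32 - 10) - 20 = 19

P + Q = (10, 19)


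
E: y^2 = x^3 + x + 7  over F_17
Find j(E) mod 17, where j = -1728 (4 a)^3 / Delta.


Delta = -16(4 a^3 + 27 b^2) mod 17 = 1
-1728 * (4 a)^3 = -1728 * (4*1)^3 mod 17 = 10
j = 10 * 1^(-1) mod 17 = 10

j = 10 (mod 17)


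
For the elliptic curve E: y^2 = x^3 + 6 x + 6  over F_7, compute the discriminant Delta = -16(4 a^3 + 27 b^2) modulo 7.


4 a^3 + 27 b^2 = 4*6^3 + 27*6^2 = 864 + 972 = 1836
Delta = -16 * (1836) = -29376
Delta mod 7 = 3

Delta = 3 (mod 7)


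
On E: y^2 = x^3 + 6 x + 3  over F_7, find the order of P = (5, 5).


Compute successive multiples of P until we hit O:
  1P = (5, 5)
  2P = (5, 2)
  3P = O

ord(P) = 3


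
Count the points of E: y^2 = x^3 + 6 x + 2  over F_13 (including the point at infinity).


For each x in F_13, count y with y^2 = x^3 + 6 x + 2 mod 13:
  x = 1: RHS = 9, y in [3, 10]  -> 2 point(s)
  x = 2: RHS = 9, y in [3, 10]  -> 2 point(s)
  x = 4: RHS = 12, y in [5, 8]  -> 2 point(s)
  x = 5: RHS = 1, y in [1, 12]  -> 2 point(s)
  x = 7: RHS = 10, y in [6, 7]  -> 2 point(s)
  x = 8: RHS = 3, y in [4, 9]  -> 2 point(s)
  x = 10: RHS = 9, y in [3, 10]  -> 2 point(s)
Affine points: 14. Add the point at infinity: total = 15.

#E(F_13) = 15


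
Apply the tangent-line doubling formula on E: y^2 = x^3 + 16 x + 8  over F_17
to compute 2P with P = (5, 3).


Doubling: s = (3 x1^2 + a) / (2 y1)
s = (3*5^2 + 16) / (2*3) mod 17 = 1
x3 = s^2 - 2 x1 mod 17 = 1^2 - 2*5 = 8
y3 = s (x1 - x3) - y1 mod 17 = 1 * (5 - 8) - 3 = 11

2P = (8, 11)


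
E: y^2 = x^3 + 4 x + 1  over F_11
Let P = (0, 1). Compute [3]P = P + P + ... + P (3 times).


k = 3 = 11_2 (binary, LSB first: 11)
Double-and-add from P = (0, 1):
  bit 0 = 1: acc = O + (0, 1) = (0, 1)
  bit 1 = 1: acc = (0, 1) + (4, 2) = (5, 6)

3P = (5, 6)


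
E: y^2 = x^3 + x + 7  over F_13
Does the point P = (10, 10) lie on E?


Check whether y^2 = x^3 + 1 x + 7 (mod 13) for (x, y) = (10, 10).
LHS: y^2 = 10^2 mod 13 = 9
RHS: x^3 + 1 x + 7 = 10^3 + 1*10 + 7 mod 13 = 3
LHS != RHS

No, not on the curve


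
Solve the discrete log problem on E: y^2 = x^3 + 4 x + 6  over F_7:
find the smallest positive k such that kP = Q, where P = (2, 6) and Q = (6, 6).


Enumerate multiples of P until we hit Q = (6, 6):
  1P = (2, 6)
  2P = (4, 3)
  3P = (5, 2)
  4P = (1, 2)
  5P = (6, 6)
Match found at i = 5.

k = 5


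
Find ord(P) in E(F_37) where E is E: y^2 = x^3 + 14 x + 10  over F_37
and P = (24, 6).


Compute successive multiples of P until we hit O:
  1P = (24, 6)
  2P = (33, 1)
  3P = (10, 15)
  4P = (7, 28)
  5P = (32, 0)
  6P = (7, 9)
  7P = (10, 22)
  8P = (33, 36)
  ... (continuing to 10P)
  10P = O

ord(P) = 10


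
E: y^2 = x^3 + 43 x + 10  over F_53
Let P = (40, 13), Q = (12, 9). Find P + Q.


P != Q, so use the chord formula.
s = (y2 - y1) / (x2 - x1) = (49) / (25) mod 53 = 38
x3 = s^2 - x1 - x2 mod 53 = 38^2 - 40 - 12 = 14
y3 = s (x1 - x3) - y1 mod 53 = 38 * (40 - 14) - 13 = 21

P + Q = (14, 21)


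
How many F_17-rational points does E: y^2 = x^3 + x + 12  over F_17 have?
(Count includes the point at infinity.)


For each x in F_17, count y with y^2 = x^3 + 1 x + 12 mod 17:
  x = 3: RHS = 8, y in [5, 12]  -> 2 point(s)
  x = 6: RHS = 13, y in [8, 9]  -> 2 point(s)
  x = 9: RHS = 2, y in [6, 11]  -> 2 point(s)
  x = 10: RHS = 2, y in [6, 11]  -> 2 point(s)
  x = 12: RHS = 1, y in [1, 16]  -> 2 point(s)
  x = 14: RHS = 16, y in [4, 13]  -> 2 point(s)
  x = 15: RHS = 2, y in [6, 11]  -> 2 point(s)
Affine points: 14. Add the point at infinity: total = 15.

#E(F_17) = 15


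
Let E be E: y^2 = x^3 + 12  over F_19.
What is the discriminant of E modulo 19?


4 a^3 + 27 b^2 = 4*0^3 + 27*12^2 = 0 + 3888 = 3888
Delta = -16 * (3888) = -62208
Delta mod 19 = 17

Delta = 17 (mod 19)


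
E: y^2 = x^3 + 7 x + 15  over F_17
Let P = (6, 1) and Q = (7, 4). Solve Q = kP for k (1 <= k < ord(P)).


Enumerate multiples of P until we hit Q = (7, 4):
  1P = (6, 1)
  2P = (9, 5)
  3P = (0, 7)
  4P = (12, 5)
  5P = (7, 4)
Match found at i = 5.

k = 5


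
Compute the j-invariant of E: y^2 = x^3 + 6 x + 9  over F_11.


Delta = -16(4 a^3 + 27 b^2) mod 11 = 2
-1728 * (4 a)^3 = -1728 * (4*6)^3 mod 11 = 3
j = 3 * 2^(-1) mod 11 = 7

j = 7 (mod 11)


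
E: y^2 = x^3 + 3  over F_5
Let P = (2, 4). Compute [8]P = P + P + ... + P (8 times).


k = 8 = 1000_2 (binary, LSB first: 0001)
Double-and-add from P = (2, 4):
  bit 0 = 0: acc unchanged = O
  bit 1 = 0: acc unchanged = O
  bit 2 = 0: acc unchanged = O
  bit 3 = 1: acc = O + (2, 1) = (2, 1)

8P = (2, 1)


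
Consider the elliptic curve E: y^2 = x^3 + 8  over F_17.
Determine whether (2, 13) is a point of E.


Check whether y^2 = x^3 + 0 x + 8 (mod 17) for (x, y) = (2, 13).
LHS: y^2 = 13^2 mod 17 = 16
RHS: x^3 + 0 x + 8 = 2^3 + 0*2 + 8 mod 17 = 16
LHS = RHS

Yes, on the curve


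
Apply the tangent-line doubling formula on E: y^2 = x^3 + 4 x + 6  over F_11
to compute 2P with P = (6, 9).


Doubling: s = (3 x1^2 + a) / (2 y1)
s = (3*6^2 + 4) / (2*9) mod 11 = 5
x3 = s^2 - 2 x1 mod 11 = 5^2 - 2*6 = 2
y3 = s (x1 - x3) - y1 mod 11 = 5 * (6 - 2) - 9 = 0

2P = (2, 0)


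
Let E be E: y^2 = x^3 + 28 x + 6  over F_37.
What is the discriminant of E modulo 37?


4 a^3 + 27 b^2 = 4*28^3 + 27*6^2 = 87808 + 972 = 88780
Delta = -16 * (88780) = -1420480
Delta mod 37 = 24

Delta = 24 (mod 37)


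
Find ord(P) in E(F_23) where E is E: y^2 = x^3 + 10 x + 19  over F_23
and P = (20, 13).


Compute successive multiples of P until we hit O:
  1P = (20, 13)
  2P = (15, 18)
  3P = (12, 2)
  4P = (22, 13)
  5P = (4, 10)
  6P = (2, 22)
  7P = (7, 15)
  8P = (8, 17)
  ... (continuing to 18P)
  18P = O

ord(P) = 18


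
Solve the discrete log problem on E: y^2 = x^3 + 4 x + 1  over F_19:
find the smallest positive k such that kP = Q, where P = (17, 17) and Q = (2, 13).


Enumerate multiples of P until we hit Q = (2, 13):
  1P = (17, 17)
  2P = (1, 14)
  3P = (2, 6)
  4P = (4, 9)
  5P = (4, 10)
  6P = (2, 13)
Match found at i = 6.

k = 6


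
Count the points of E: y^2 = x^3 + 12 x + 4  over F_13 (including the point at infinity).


For each x in F_13, count y with y^2 = x^3 + 12 x + 4 mod 13:
  x = 0: RHS = 4, y in [2, 11]  -> 2 point(s)
  x = 1: RHS = 4, y in [2, 11]  -> 2 point(s)
  x = 2: RHS = 10, y in [6, 7]  -> 2 point(s)
  x = 4: RHS = 12, y in [5, 8]  -> 2 point(s)
  x = 8: RHS = 1, y in [1, 12]  -> 2 point(s)
  x = 9: RHS = 9, y in [3, 10]  -> 2 point(s)
  x = 12: RHS = 4, y in [2, 11]  -> 2 point(s)
Affine points: 14. Add the point at infinity: total = 15.

#E(F_13) = 15


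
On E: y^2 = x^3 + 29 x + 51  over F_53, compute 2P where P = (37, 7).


Doubling: s = (3 x1^2 + a) / (2 y1)
s = (3*37^2 + 29) / (2*7) mod 53 = 38
x3 = s^2 - 2 x1 mod 53 = 38^2 - 2*37 = 45
y3 = s (x1 - x3) - y1 mod 53 = 38 * (37 - 45) - 7 = 7

2P = (45, 7)


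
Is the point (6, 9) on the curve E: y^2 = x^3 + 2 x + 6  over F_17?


Check whether y^2 = x^3 + 2 x + 6 (mod 17) for (x, y) = (6, 9).
LHS: y^2 = 9^2 mod 17 = 13
RHS: x^3 + 2 x + 6 = 6^3 + 2*6 + 6 mod 17 = 13
LHS = RHS

Yes, on the curve


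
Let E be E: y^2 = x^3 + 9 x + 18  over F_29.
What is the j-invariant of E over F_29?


Delta = -16(4 a^3 + 27 b^2) mod 29 = 20
-1728 * (4 a)^3 = -1728 * (4*9)^3 mod 29 = 27
j = 27 * 20^(-1) mod 29 = 26

j = 26 (mod 29)


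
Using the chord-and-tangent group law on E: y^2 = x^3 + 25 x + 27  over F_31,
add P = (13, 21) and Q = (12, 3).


P != Q, so use the chord formula.
s = (y2 - y1) / (x2 - x1) = (13) / (30) mod 31 = 18
x3 = s^2 - x1 - x2 mod 31 = 18^2 - 13 - 12 = 20
y3 = s (x1 - x3) - y1 mod 31 = 18 * (13 - 20) - 21 = 8

P + Q = (20, 8)


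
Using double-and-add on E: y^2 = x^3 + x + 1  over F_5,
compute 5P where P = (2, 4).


k = 5 = 101_2 (binary, LSB first: 101)
Double-and-add from P = (2, 4):
  bit 0 = 1: acc = O + (2, 4) = (2, 4)
  bit 1 = 0: acc unchanged = (2, 4)
  bit 2 = 1: acc = (2, 4) + (2, 4) = (2, 1)

5P = (2, 1)


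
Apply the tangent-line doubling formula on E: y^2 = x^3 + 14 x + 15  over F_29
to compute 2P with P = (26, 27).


Doubling: s = (3 x1^2 + a) / (2 y1)
s = (3*26^2 + 14) / (2*27) mod 29 = 26
x3 = s^2 - 2 x1 mod 29 = 26^2 - 2*26 = 15
y3 = s (x1 - x3) - y1 mod 29 = 26 * (26 - 15) - 27 = 27

2P = (15, 27)


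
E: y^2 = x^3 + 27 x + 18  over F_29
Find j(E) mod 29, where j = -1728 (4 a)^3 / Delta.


Delta = -16(4 a^3 + 27 b^2) mod 29 = 5
-1728 * (4 a)^3 = -1728 * (4*27)^3 mod 29 = 4
j = 4 * 5^(-1) mod 29 = 24

j = 24 (mod 29)


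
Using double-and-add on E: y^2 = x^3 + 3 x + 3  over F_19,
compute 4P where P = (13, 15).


k = 4 = 100_2 (binary, LSB first: 001)
Double-and-add from P = (13, 15):
  bit 0 = 0: acc unchanged = O
  bit 1 = 0: acc unchanged = O
  bit 2 = 1: acc = O + (13, 4) = (13, 4)

4P = (13, 4)


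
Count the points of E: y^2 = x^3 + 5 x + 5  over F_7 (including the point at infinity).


For each x in F_7, count y with y^2 = x^3 + 5 x + 5 mod 7:
  x = 1: RHS = 4, y in [2, 5]  -> 2 point(s)
  x = 2: RHS = 2, y in [3, 4]  -> 2 point(s)
  x = 5: RHS = 1, y in [1, 6]  -> 2 point(s)
Affine points: 6. Add the point at infinity: total = 7.

#E(F_7) = 7


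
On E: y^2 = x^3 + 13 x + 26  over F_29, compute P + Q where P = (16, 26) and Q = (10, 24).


P != Q, so use the chord formula.
s = (y2 - y1) / (x2 - x1) = (27) / (23) mod 29 = 10
x3 = s^2 - x1 - x2 mod 29 = 10^2 - 16 - 10 = 16
y3 = s (x1 - x3) - y1 mod 29 = 10 * (16 - 16) - 26 = 3

P + Q = (16, 3)


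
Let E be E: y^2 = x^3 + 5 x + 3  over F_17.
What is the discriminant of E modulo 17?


4 a^3 + 27 b^2 = 4*5^3 + 27*3^2 = 500 + 243 = 743
Delta = -16 * (743) = -11888
Delta mod 17 = 12

Delta = 12 (mod 17)


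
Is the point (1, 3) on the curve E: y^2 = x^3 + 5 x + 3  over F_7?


Check whether y^2 = x^3 + 5 x + 3 (mod 7) for (x, y) = (1, 3).
LHS: y^2 = 3^2 mod 7 = 2
RHS: x^3 + 5 x + 3 = 1^3 + 5*1 + 3 mod 7 = 2
LHS = RHS

Yes, on the curve


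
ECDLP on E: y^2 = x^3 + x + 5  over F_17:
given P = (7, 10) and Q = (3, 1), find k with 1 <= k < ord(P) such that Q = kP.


Enumerate multiples of P until we hit Q = (3, 1):
  1P = (7, 10)
  2P = (2, 10)
  3P = (8, 7)
  4P = (11, 2)
  5P = (3, 16)
  6P = (5, 4)
  7P = (14, 3)
  8P = (14, 14)
  9P = (5, 13)
  10P = (3, 1)
Match found at i = 10.

k = 10


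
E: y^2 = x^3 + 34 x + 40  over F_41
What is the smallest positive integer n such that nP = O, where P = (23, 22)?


Compute successive multiples of P until we hit O:
  1P = (23, 22)
  2P = (26, 38)
  3P = (25, 22)
  4P = (34, 19)
  5P = (0, 9)
  6P = (27, 31)
  7P = (14, 29)
  8P = (37, 39)
  ... (continuing to 45P)
  45P = O

ord(P) = 45


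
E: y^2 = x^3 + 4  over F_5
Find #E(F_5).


For each x in F_5, count y with y^2 = x^3 + 0 x + 4 mod 5:
  x = 0: RHS = 4, y in [2, 3]  -> 2 point(s)
  x = 1: RHS = 0, y in [0]  -> 1 point(s)
  x = 3: RHS = 1, y in [1, 4]  -> 2 point(s)
Affine points: 5. Add the point at infinity: total = 6.

#E(F_5) = 6


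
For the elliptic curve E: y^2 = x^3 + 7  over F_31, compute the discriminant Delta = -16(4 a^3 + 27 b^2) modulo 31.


4 a^3 + 27 b^2 = 4*0^3 + 27*7^2 = 0 + 1323 = 1323
Delta = -16 * (1323) = -21168
Delta mod 31 = 5

Delta = 5 (mod 31)


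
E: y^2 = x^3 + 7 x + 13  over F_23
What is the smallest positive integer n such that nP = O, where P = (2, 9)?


Compute successive multiples of P until we hit O:
  1P = (2, 9)
  2P = (4, 17)
  3P = (10, 5)
  4P = (17, 10)
  5P = (13, 1)
  6P = (11, 8)
  7P = (12, 10)
  8P = (12, 13)
  ... (continuing to 15P)
  15P = O

ord(P) = 15


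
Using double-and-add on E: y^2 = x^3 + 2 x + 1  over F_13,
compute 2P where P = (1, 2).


k = 2 = 10_2 (binary, LSB first: 01)
Double-and-add from P = (1, 2):
  bit 0 = 0: acc unchanged = O
  bit 1 = 1: acc = O + (2, 0) = (2, 0)

2P = (2, 0)


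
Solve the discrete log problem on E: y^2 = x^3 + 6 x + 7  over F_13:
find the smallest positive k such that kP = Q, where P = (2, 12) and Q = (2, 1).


Enumerate multiples of P until we hit Q = (2, 1):
  1P = (2, 12)
  2P = (12, 0)
  3P = (2, 1)
Match found at i = 3.

k = 3


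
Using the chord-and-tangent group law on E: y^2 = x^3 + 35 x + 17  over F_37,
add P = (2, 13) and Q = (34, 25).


P != Q, so use the chord formula.
s = (y2 - y1) / (x2 - x1) = (12) / (32) mod 37 = 5
x3 = s^2 - x1 - x2 mod 37 = 5^2 - 2 - 34 = 26
y3 = s (x1 - x3) - y1 mod 37 = 5 * (2 - 26) - 13 = 15

P + Q = (26, 15)


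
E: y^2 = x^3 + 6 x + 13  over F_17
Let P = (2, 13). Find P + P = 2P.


Doubling: s = (3 x1^2 + a) / (2 y1)
s = (3*2^2 + 6) / (2*13) mod 17 = 2
x3 = s^2 - 2 x1 mod 17 = 2^2 - 2*2 = 0
y3 = s (x1 - x3) - y1 mod 17 = 2 * (2 - 0) - 13 = 8

2P = (0, 8)


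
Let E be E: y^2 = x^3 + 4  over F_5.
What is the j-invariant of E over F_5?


Delta = -16(4 a^3 + 27 b^2) mod 5 = 3
-1728 * (4 a)^3 = -1728 * (4*0)^3 mod 5 = 0
j = 0 * 3^(-1) mod 5 = 0

j = 0 (mod 5)


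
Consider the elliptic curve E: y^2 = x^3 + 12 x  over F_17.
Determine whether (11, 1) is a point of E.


Check whether y^2 = x^3 + 12 x + 0 (mod 17) for (x, y) = (11, 1).
LHS: y^2 = 1^2 mod 17 = 1
RHS: x^3 + 12 x + 0 = 11^3 + 12*11 + 0 mod 17 = 1
LHS = RHS

Yes, on the curve


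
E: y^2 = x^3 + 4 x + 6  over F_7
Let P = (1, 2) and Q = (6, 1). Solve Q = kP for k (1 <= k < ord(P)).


Enumerate multiples of P until we hit Q = (6, 1):
  1P = (1, 2)
  2P = (5, 5)
  3P = (2, 6)
  4P = (6, 6)
  5P = (4, 4)
  6P = (4, 3)
  7P = (6, 1)
Match found at i = 7.

k = 7


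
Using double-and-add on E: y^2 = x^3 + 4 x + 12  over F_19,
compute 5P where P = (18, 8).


k = 5 = 101_2 (binary, LSB first: 101)
Double-and-add from P = (18, 8):
  bit 0 = 1: acc = O + (18, 8) = (18, 8)
  bit 1 = 0: acc unchanged = (18, 8)
  bit 2 = 1: acc = (18, 8) + (18, 8) = (18, 11)

5P = (18, 11)


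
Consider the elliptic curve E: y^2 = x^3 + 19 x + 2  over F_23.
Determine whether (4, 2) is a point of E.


Check whether y^2 = x^3 + 19 x + 2 (mod 23) for (x, y) = (4, 2).
LHS: y^2 = 2^2 mod 23 = 4
RHS: x^3 + 19 x + 2 = 4^3 + 19*4 + 2 mod 23 = 4
LHS = RHS

Yes, on the curve


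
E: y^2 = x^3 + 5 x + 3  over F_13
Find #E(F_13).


For each x in F_13, count y with y^2 = x^3 + 5 x + 3 mod 13:
  x = 0: RHS = 3, y in [4, 9]  -> 2 point(s)
  x = 1: RHS = 9, y in [3, 10]  -> 2 point(s)
  x = 4: RHS = 9, y in [3, 10]  -> 2 point(s)
  x = 5: RHS = 10, y in [6, 7]  -> 2 point(s)
  x = 7: RHS = 4, y in [2, 11]  -> 2 point(s)
  x = 8: RHS = 9, y in [3, 10]  -> 2 point(s)
  x = 9: RHS = 10, y in [6, 7]  -> 2 point(s)
  x = 10: RHS = 0, y in [0]  -> 1 point(s)
  x = 12: RHS = 10, y in [6, 7]  -> 2 point(s)
Affine points: 17. Add the point at infinity: total = 18.

#E(F_13) = 18


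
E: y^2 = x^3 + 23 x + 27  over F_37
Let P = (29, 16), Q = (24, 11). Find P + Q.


P != Q, so use the chord formula.
s = (y2 - y1) / (x2 - x1) = (32) / (32) mod 37 = 1
x3 = s^2 - x1 - x2 mod 37 = 1^2 - 29 - 24 = 22
y3 = s (x1 - x3) - y1 mod 37 = 1 * (29 - 22) - 16 = 28

P + Q = (22, 28)


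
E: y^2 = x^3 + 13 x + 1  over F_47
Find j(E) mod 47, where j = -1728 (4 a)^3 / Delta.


Delta = -16(4 a^3 + 27 b^2) mod 47 = 7
-1728 * (4 a)^3 = -1728 * (4*13)^3 mod 47 = 12
j = 12 * 7^(-1) mod 47 = 42

j = 42 (mod 47)


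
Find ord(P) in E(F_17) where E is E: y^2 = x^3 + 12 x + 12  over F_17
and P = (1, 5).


Compute successive multiples of P until we hit O:
  1P = (1, 5)
  2P = (13, 11)
  3P = (16, 13)
  4P = (16, 4)
  5P = (13, 6)
  6P = (1, 12)
  7P = O

ord(P) = 7


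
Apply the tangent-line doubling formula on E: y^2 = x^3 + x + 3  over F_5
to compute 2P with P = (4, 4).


Doubling: s = (3 x1^2 + a) / (2 y1)
s = (3*4^2 + 1) / (2*4) mod 5 = 3
x3 = s^2 - 2 x1 mod 5 = 3^2 - 2*4 = 1
y3 = s (x1 - x3) - y1 mod 5 = 3 * (4 - 1) - 4 = 0

2P = (1, 0)


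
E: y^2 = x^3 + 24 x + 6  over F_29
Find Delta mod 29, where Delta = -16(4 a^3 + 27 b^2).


4 a^3 + 27 b^2 = 4*24^3 + 27*6^2 = 55296 + 972 = 56268
Delta = -16 * (56268) = -900288
Delta mod 29 = 17

Delta = 17 (mod 29)


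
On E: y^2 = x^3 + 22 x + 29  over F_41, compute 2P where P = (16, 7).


Doubling: s = (3 x1^2 + a) / (2 y1)
s = (3*16^2 + 22) / (2*7) mod 41 = 33
x3 = s^2 - 2 x1 mod 41 = 33^2 - 2*16 = 32
y3 = s (x1 - x3) - y1 mod 41 = 33 * (16 - 32) - 7 = 39

2P = (32, 39)


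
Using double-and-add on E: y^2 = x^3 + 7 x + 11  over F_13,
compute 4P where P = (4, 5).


k = 4 = 100_2 (binary, LSB first: 001)
Double-and-add from P = (4, 5):
  bit 0 = 0: acc unchanged = O
  bit 1 = 0: acc unchanged = O
  bit 2 = 1: acc = O + (4, 8) = (4, 8)

4P = (4, 8)


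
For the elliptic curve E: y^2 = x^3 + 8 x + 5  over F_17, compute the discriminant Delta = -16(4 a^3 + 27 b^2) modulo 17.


4 a^3 + 27 b^2 = 4*8^3 + 27*5^2 = 2048 + 675 = 2723
Delta = -16 * (2723) = -43568
Delta mod 17 = 3

Delta = 3 (mod 17)


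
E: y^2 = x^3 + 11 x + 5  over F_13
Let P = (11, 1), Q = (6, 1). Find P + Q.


P != Q, so use the chord formula.
s = (y2 - y1) / (x2 - x1) = (0) / (8) mod 13 = 0
x3 = s^2 - x1 - x2 mod 13 = 0^2 - 11 - 6 = 9
y3 = s (x1 - x3) - y1 mod 13 = 0 * (11 - 9) - 1 = 12

P + Q = (9, 12)


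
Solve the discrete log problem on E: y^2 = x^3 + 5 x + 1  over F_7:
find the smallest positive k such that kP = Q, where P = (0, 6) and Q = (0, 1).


Enumerate multiples of P until we hit Q = (0, 1):
  1P = (0, 6)
  2P = (1, 0)
  3P = (0, 1)
Match found at i = 3.

k = 3


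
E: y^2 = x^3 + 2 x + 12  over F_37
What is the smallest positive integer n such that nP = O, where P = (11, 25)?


Compute successive multiples of P until we hit O:
  1P = (11, 25)
  2P = (25, 6)
  3P = (17, 36)
  4P = (36, 34)
  5P = (16, 25)
  6P = (10, 12)
  7P = (0, 7)
  8P = (14, 34)
  ... (continuing to 46P)
  46P = O

ord(P) = 46


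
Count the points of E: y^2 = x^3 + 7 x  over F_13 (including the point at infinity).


For each x in F_13, count y with y^2 = x^3 + 7 x + 0 mod 13:
  x = 0: RHS = 0, y in [0]  -> 1 point(s)
  x = 2: RHS = 9, y in [3, 10]  -> 2 point(s)
  x = 3: RHS = 9, y in [3, 10]  -> 2 point(s)
  x = 4: RHS = 1, y in [1, 12]  -> 2 point(s)
  x = 5: RHS = 4, y in [2, 11]  -> 2 point(s)
  x = 8: RHS = 9, y in [3, 10]  -> 2 point(s)
  x = 9: RHS = 12, y in [5, 8]  -> 2 point(s)
  x = 10: RHS = 4, y in [2, 11]  -> 2 point(s)
  x = 11: RHS = 4, y in [2, 11]  -> 2 point(s)
Affine points: 17. Add the point at infinity: total = 18.

#E(F_13) = 18


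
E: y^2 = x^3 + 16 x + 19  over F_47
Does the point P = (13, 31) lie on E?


Check whether y^2 = x^3 + 16 x + 19 (mod 47) for (x, y) = (13, 31).
LHS: y^2 = 31^2 mod 47 = 21
RHS: x^3 + 16 x + 19 = 13^3 + 16*13 + 19 mod 47 = 27
LHS != RHS

No, not on the curve


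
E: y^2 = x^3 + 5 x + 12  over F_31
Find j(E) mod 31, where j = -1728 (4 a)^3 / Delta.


Delta = -16(4 a^3 + 27 b^2) mod 31 = 7
-1728 * (4 a)^3 = -1728 * (4*5)^3 mod 31 = 16
j = 16 * 7^(-1) mod 31 = 20

j = 20 (mod 31)


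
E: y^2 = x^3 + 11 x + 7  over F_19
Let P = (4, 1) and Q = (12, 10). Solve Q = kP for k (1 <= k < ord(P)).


Enumerate multiples of P until we hit Q = (12, 10):
  1P = (4, 1)
  2P = (12, 10)
Match found at i = 2.

k = 2


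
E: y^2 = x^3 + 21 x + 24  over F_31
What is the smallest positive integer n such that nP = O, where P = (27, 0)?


Compute successive multiples of P until we hit O:
  1P = (27, 0)
  2P = O

ord(P) = 2


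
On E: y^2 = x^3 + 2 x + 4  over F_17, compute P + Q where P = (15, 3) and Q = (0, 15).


P != Q, so use the chord formula.
s = (y2 - y1) / (x2 - x1) = (12) / (2) mod 17 = 6
x3 = s^2 - x1 - x2 mod 17 = 6^2 - 15 - 0 = 4
y3 = s (x1 - x3) - y1 mod 17 = 6 * (15 - 4) - 3 = 12

P + Q = (4, 12)


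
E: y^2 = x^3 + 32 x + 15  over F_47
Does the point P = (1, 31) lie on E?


Check whether y^2 = x^3 + 32 x + 15 (mod 47) for (x, y) = (1, 31).
LHS: y^2 = 31^2 mod 47 = 21
RHS: x^3 + 32 x + 15 = 1^3 + 32*1 + 15 mod 47 = 1
LHS != RHS

No, not on the curve


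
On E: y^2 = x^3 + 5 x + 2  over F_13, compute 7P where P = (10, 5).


k = 7 = 111_2 (binary, LSB first: 111)
Double-and-add from P = (10, 5):
  bit 0 = 1: acc = O + (10, 5) = (10, 5)
  bit 1 = 1: acc = (10, 5) + (10, 8) = O
  bit 2 = 1: acc = O + (10, 5) = (10, 5)

7P = (10, 5)


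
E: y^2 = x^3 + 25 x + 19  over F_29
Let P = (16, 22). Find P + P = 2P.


Doubling: s = (3 x1^2 + a) / (2 y1)
s = (3*16^2 + 25) / (2*22) mod 29 = 20
x3 = s^2 - 2 x1 mod 29 = 20^2 - 2*16 = 20
y3 = s (x1 - x3) - y1 mod 29 = 20 * (16 - 20) - 22 = 14

2P = (20, 14)


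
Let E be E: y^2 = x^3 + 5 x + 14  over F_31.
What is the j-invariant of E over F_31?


Delta = -16(4 a^3 + 27 b^2) mod 31 = 18
-1728 * (4 a)^3 = -1728 * (4*5)^3 mod 31 = 16
j = 16 * 18^(-1) mod 31 = 25

j = 25 (mod 31)


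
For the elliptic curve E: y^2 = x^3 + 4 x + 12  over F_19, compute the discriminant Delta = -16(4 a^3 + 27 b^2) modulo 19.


4 a^3 + 27 b^2 = 4*4^3 + 27*12^2 = 256 + 3888 = 4144
Delta = -16 * (4144) = -66304
Delta mod 19 = 6

Delta = 6 (mod 19)


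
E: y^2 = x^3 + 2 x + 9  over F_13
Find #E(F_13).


For each x in F_13, count y with y^2 = x^3 + 2 x + 9 mod 13:
  x = 0: RHS = 9, y in [3, 10]  -> 2 point(s)
  x = 1: RHS = 12, y in [5, 8]  -> 2 point(s)
  x = 3: RHS = 3, y in [4, 9]  -> 2 point(s)
  x = 4: RHS = 3, y in [4, 9]  -> 2 point(s)
  x = 5: RHS = 1, y in [1, 12]  -> 2 point(s)
  x = 6: RHS = 3, y in [4, 9]  -> 2 point(s)
  x = 8: RHS = 4, y in [2, 11]  -> 2 point(s)
  x = 11: RHS = 10, y in [6, 7]  -> 2 point(s)
Affine points: 16. Add the point at infinity: total = 17.

#E(F_13) = 17


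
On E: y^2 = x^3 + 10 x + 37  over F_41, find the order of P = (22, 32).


Compute successive multiples of P until we hit O:
  1P = (22, 32)
  2P = (30, 21)
  3P = (21, 23)
  4P = (38, 29)
  5P = (27, 33)
  6P = (15, 35)
  7P = (0, 23)
  8P = (14, 16)
  ... (continuing to 35P)
  35P = O

ord(P) = 35


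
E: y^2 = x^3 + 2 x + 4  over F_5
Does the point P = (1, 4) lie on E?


Check whether y^2 = x^3 + 2 x + 4 (mod 5) for (x, y) = (1, 4).
LHS: y^2 = 4^2 mod 5 = 1
RHS: x^3 + 2 x + 4 = 1^3 + 2*1 + 4 mod 5 = 2
LHS != RHS

No, not on the curve


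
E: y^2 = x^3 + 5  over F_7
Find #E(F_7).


For each x in F_7, count y with y^2 = x^3 + 0 x + 5 mod 7:
  x = 3: RHS = 4, y in [2, 5]  -> 2 point(s)
  x = 5: RHS = 4, y in [2, 5]  -> 2 point(s)
  x = 6: RHS = 4, y in [2, 5]  -> 2 point(s)
Affine points: 6. Add the point at infinity: total = 7.

#E(F_7) = 7


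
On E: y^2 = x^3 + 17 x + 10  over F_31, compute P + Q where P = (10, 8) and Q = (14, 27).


P != Q, so use the chord formula.
s = (y2 - y1) / (x2 - x1) = (19) / (4) mod 31 = 28
x3 = s^2 - x1 - x2 mod 31 = 28^2 - 10 - 14 = 16
y3 = s (x1 - x3) - y1 mod 31 = 28 * (10 - 16) - 8 = 10

P + Q = (16, 10)


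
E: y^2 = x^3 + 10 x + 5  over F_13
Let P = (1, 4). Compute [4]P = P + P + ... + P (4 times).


k = 4 = 100_2 (binary, LSB first: 001)
Double-and-add from P = (1, 4):
  bit 0 = 0: acc unchanged = O
  bit 1 = 0: acc unchanged = O
  bit 2 = 1: acc = O + (1, 9) = (1, 9)

4P = (1, 9)


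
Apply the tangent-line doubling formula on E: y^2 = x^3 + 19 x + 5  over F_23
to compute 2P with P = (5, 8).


Doubling: s = (3 x1^2 + a) / (2 y1)
s = (3*5^2 + 19) / (2*8) mod 23 = 3
x3 = s^2 - 2 x1 mod 23 = 3^2 - 2*5 = 22
y3 = s (x1 - x3) - y1 mod 23 = 3 * (5 - 22) - 8 = 10

2P = (22, 10)


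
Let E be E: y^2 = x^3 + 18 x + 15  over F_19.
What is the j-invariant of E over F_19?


Delta = -16(4 a^3 + 27 b^2) mod 19 = 11
-1728 * (4 a)^3 = -1728 * (4*18)^3 mod 19 = 12
j = 12 * 11^(-1) mod 19 = 8

j = 8 (mod 19)


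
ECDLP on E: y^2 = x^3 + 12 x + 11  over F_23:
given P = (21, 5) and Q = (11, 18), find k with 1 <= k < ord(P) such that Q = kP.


Enumerate multiples of P until we hit Q = (11, 18):
  1P = (21, 5)
  2P = (7, 1)
  3P = (4, 13)
  4P = (10, 2)
  5P = (5, 14)
  6P = (1, 1)
  7P = (13, 15)
  8P = (15, 22)
  9P = (11, 5)
  10P = (14, 18)
  11P = (6, 0)
  12P = (14, 5)
  13P = (11, 18)
Match found at i = 13.

k = 13


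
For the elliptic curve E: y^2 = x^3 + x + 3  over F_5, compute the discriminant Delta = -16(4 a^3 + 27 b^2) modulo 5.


4 a^3 + 27 b^2 = 4*1^3 + 27*3^2 = 4 + 243 = 247
Delta = -16 * (247) = -3952
Delta mod 5 = 3

Delta = 3 (mod 5)


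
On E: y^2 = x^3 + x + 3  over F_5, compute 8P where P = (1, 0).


k = 8 = 1000_2 (binary, LSB first: 0001)
Double-and-add from P = (1, 0):
  bit 0 = 0: acc unchanged = O
  bit 1 = 0: acc unchanged = O
  bit 2 = 0: acc unchanged = O
  bit 3 = 1: acc = O + O = O

8P = O


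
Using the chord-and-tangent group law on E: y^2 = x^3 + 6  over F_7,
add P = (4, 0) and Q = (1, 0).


P != Q, so use the chord formula.
s = (y2 - y1) / (x2 - x1) = (0) / (4) mod 7 = 0
x3 = s^2 - x1 - x2 mod 7 = 0^2 - 4 - 1 = 2
y3 = s (x1 - x3) - y1 mod 7 = 0 * (4 - 2) - 0 = 0

P + Q = (2, 0)


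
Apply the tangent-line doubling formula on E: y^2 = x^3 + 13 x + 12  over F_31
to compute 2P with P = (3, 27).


Doubling: s = (3 x1^2 + a) / (2 y1)
s = (3*3^2 + 13) / (2*27) mod 31 = 26
x3 = s^2 - 2 x1 mod 31 = 26^2 - 2*3 = 19
y3 = s (x1 - x3) - y1 mod 31 = 26 * (3 - 19) - 27 = 22

2P = (19, 22)


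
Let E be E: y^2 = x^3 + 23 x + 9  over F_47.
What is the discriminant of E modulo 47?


4 a^3 + 27 b^2 = 4*23^3 + 27*9^2 = 48668 + 2187 = 50855
Delta = -16 * (50855) = -813680
Delta mod 47 = 31

Delta = 31 (mod 47)


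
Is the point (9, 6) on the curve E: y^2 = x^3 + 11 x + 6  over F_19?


Check whether y^2 = x^3 + 11 x + 6 (mod 19) for (x, y) = (9, 6).
LHS: y^2 = 6^2 mod 19 = 17
RHS: x^3 + 11 x + 6 = 9^3 + 11*9 + 6 mod 19 = 17
LHS = RHS

Yes, on the curve


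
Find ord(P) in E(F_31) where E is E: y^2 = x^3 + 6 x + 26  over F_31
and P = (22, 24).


Compute successive multiples of P until we hit O:
  1P = (22, 24)
  2P = (15, 22)
  3P = (8, 11)
  4P = (21, 19)
  5P = (13, 21)
  6P = (3, 3)
  7P = (11, 11)
  8P = (14, 8)
  ... (continuing to 34P)
  34P = O

ord(P) = 34


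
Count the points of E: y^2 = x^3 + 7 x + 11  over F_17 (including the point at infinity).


For each x in F_17, count y with y^2 = x^3 + 7 x + 11 mod 17:
  x = 1: RHS = 2, y in [6, 11]  -> 2 point(s)
  x = 2: RHS = 16, y in [4, 13]  -> 2 point(s)
  x = 3: RHS = 8, y in [5, 12]  -> 2 point(s)
  x = 4: RHS = 1, y in [1, 16]  -> 2 point(s)
  x = 5: RHS = 1, y in [1, 16]  -> 2 point(s)
  x = 8: RHS = 1, y in [1, 16]  -> 2 point(s)
  x = 9: RHS = 4, y in [2, 15]  -> 2 point(s)
  x = 11: RHS = 8, y in [5, 12]  -> 2 point(s)
  x = 12: RHS = 4, y in [2, 15]  -> 2 point(s)
  x = 13: RHS = 4, y in [2, 15]  -> 2 point(s)
Affine points: 20. Add the point at infinity: total = 21.

#E(F_17) = 21


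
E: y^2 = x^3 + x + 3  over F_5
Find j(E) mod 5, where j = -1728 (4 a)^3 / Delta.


Delta = -16(4 a^3 + 27 b^2) mod 5 = 3
-1728 * (4 a)^3 = -1728 * (4*1)^3 mod 5 = 3
j = 3 * 3^(-1) mod 5 = 1

j = 1 (mod 5)


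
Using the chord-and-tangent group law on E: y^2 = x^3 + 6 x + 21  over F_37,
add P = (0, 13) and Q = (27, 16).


P != Q, so use the chord formula.
s = (y2 - y1) / (x2 - x1) = (3) / (27) mod 37 = 33
x3 = s^2 - x1 - x2 mod 37 = 33^2 - 0 - 27 = 26
y3 = s (x1 - x3) - y1 mod 37 = 33 * (0 - 26) - 13 = 17

P + Q = (26, 17)


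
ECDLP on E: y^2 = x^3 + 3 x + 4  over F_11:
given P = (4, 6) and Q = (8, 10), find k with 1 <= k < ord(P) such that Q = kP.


Enumerate multiples of P until we hit Q = (8, 10):
  1P = (4, 6)
  2P = (8, 10)
Match found at i = 2.

k = 2


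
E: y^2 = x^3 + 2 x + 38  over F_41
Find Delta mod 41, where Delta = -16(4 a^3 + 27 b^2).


4 a^3 + 27 b^2 = 4*2^3 + 27*38^2 = 32 + 38988 = 39020
Delta = -16 * (39020) = -624320
Delta mod 41 = 28

Delta = 28 (mod 41)


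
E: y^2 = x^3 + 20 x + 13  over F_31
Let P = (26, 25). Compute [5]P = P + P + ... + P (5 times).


k = 5 = 101_2 (binary, LSB first: 101)
Double-and-add from P = (26, 25):
  bit 0 = 1: acc = O + (26, 25) = (26, 25)
  bit 1 = 0: acc unchanged = (26, 25)
  bit 2 = 1: acc = (26, 25) + (12, 11) = (25, 7)

5P = (25, 7)


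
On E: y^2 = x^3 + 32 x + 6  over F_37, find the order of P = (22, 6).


Compute successive multiples of P until we hit O:
  1P = (22, 6)
  2P = (26, 5)
  3P = (33, 6)
  4P = (19, 31)
  5P = (12, 34)
  6P = (36, 11)
  7P = (25, 22)
  8P = (2, 2)
  ... (continuing to 31P)
  31P = O

ord(P) = 31


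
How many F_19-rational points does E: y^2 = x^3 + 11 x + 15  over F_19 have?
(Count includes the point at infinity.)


For each x in F_19, count y with y^2 = x^3 + 11 x + 15 mod 19:
  x = 2: RHS = 7, y in [8, 11]  -> 2 point(s)
  x = 4: RHS = 9, y in [3, 16]  -> 2 point(s)
  x = 5: RHS = 5, y in [9, 10]  -> 2 point(s)
  x = 7: RHS = 17, y in [6, 13]  -> 2 point(s)
  x = 8: RHS = 7, y in [8, 11]  -> 2 point(s)
  x = 9: RHS = 7, y in [8, 11]  -> 2 point(s)
  x = 10: RHS = 4, y in [2, 17]  -> 2 point(s)
  x = 11: RHS = 4, y in [2, 17]  -> 2 point(s)
  x = 14: RHS = 6, y in [5, 14]  -> 2 point(s)
  x = 17: RHS = 4, y in [2, 17]  -> 2 point(s)
Affine points: 20. Add the point at infinity: total = 21.

#E(F_19) = 21


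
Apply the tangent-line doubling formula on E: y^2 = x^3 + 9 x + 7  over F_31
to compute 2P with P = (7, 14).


Doubling: s = (3 x1^2 + a) / (2 y1)
s = (3*7^2 + 9) / (2*14) mod 31 = 10
x3 = s^2 - 2 x1 mod 31 = 10^2 - 2*7 = 24
y3 = s (x1 - x3) - y1 mod 31 = 10 * (7 - 24) - 14 = 2

2P = (24, 2)


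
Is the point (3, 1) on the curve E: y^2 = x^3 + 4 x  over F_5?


Check whether y^2 = x^3 + 4 x + 0 (mod 5) for (x, y) = (3, 1).
LHS: y^2 = 1^2 mod 5 = 1
RHS: x^3 + 4 x + 0 = 3^3 + 4*3 + 0 mod 5 = 4
LHS != RHS

No, not on the curve


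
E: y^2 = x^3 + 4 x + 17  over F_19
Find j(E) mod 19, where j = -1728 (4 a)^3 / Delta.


Delta = -16(4 a^3 + 27 b^2) mod 19 = 9
-1728 * (4 a)^3 = -1728 * (4*4)^3 mod 19 = 11
j = 11 * 9^(-1) mod 19 = 16

j = 16 (mod 19)


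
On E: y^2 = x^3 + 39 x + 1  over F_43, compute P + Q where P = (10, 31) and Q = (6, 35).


P != Q, so use the chord formula.
s = (y2 - y1) / (x2 - x1) = (4) / (39) mod 43 = 42
x3 = s^2 - x1 - x2 mod 43 = 42^2 - 10 - 6 = 28
y3 = s (x1 - x3) - y1 mod 43 = 42 * (10 - 28) - 31 = 30

P + Q = (28, 30)


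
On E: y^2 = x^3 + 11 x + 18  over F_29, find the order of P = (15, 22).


Compute successive multiples of P until we hit O:
  1P = (15, 22)
  2P = (22, 2)
  3P = (12, 15)
  4P = (1, 1)
  5P = (8, 3)
  6P = (11, 22)
  7P = (3, 7)
  8P = (18, 25)
  ... (continuing to 29P)
  29P = O

ord(P) = 29


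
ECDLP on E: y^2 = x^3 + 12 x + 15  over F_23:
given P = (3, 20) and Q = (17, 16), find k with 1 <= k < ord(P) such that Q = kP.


Enumerate multiples of P until we hit Q = (17, 16):
  1P = (3, 20)
  2P = (19, 15)
  3P = (17, 16)
Match found at i = 3.

k = 3


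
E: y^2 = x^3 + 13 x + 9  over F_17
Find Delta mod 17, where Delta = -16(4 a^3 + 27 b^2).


4 a^3 + 27 b^2 = 4*13^3 + 27*9^2 = 8788 + 2187 = 10975
Delta = -16 * (10975) = -175600
Delta mod 17 = 10

Delta = 10 (mod 17)


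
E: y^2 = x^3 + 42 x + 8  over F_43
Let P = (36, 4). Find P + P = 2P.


Doubling: s = (3 x1^2 + a) / (2 y1)
s = (3*36^2 + 42) / (2*4) mod 43 = 29
x3 = s^2 - 2 x1 mod 43 = 29^2 - 2*36 = 38
y3 = s (x1 - x3) - y1 mod 43 = 29 * (36 - 38) - 4 = 24

2P = (38, 24)


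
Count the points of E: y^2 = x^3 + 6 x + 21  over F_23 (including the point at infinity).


For each x in F_23, count y with y^2 = x^3 + 6 x + 21 mod 23:
  x = 2: RHS = 18, y in [8, 15]  -> 2 point(s)
  x = 8: RHS = 6, y in [11, 12]  -> 2 point(s)
  x = 10: RHS = 0, y in [0]  -> 1 point(s)
  x = 12: RHS = 4, y in [2, 21]  -> 2 point(s)
  x = 15: RHS = 13, y in [6, 17]  -> 2 point(s)
  x = 16: RHS = 4, y in [2, 21]  -> 2 point(s)
  x = 18: RHS = 4, y in [2, 21]  -> 2 point(s)
  x = 19: RHS = 2, y in [5, 18]  -> 2 point(s)
  x = 21: RHS = 1, y in [1, 22]  -> 2 point(s)
Affine points: 17. Add the point at infinity: total = 18.

#E(F_23) = 18


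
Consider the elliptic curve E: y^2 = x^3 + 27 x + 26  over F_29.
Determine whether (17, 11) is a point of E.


Check whether y^2 = x^3 + 27 x + 26 (mod 29) for (x, y) = (17, 11).
LHS: y^2 = 11^2 mod 29 = 5
RHS: x^3 + 27 x + 26 = 17^3 + 27*17 + 26 mod 29 = 4
LHS != RHS

No, not on the curve


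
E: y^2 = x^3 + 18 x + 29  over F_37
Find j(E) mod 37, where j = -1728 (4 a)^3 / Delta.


Delta = -16(4 a^3 + 27 b^2) mod 37 = 36
-1728 * (4 a)^3 = -1728 * (4*18)^3 mod 37 = 23
j = 23 * 36^(-1) mod 37 = 14

j = 14 (mod 37)


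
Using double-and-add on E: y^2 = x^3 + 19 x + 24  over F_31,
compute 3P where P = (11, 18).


k = 3 = 11_2 (binary, LSB first: 11)
Double-and-add from P = (11, 18):
  bit 0 = 1: acc = O + (11, 18) = (11, 18)
  bit 1 = 1: acc = (11, 18) + (13, 9) = (4, 28)

3P = (4, 28)


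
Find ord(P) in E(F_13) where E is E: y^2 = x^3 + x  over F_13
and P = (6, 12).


Compute successive multiples of P until we hit O:
  1P = (6, 12)
  2P = (4, 9)
  3P = (2, 7)
  4P = (9, 7)
  5P = (8, 0)
  6P = (9, 6)
  7P = (2, 6)
  8P = (4, 4)
  ... (continuing to 10P)
  10P = O

ord(P) = 10


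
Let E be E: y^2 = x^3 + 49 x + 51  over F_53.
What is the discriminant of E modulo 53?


4 a^3 + 27 b^2 = 4*49^3 + 27*51^2 = 470596 + 70227 = 540823
Delta = -16 * (540823) = -8653168
Delta mod 53 = 36

Delta = 36 (mod 53)


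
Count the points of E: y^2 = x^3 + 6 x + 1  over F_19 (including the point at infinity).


For each x in F_19, count y with y^2 = x^3 + 6 x + 1 mod 19:
  x = 0: RHS = 1, y in [1, 18]  -> 2 point(s)
  x = 5: RHS = 4, y in [2, 17]  -> 2 point(s)
  x = 6: RHS = 6, y in [5, 14]  -> 2 point(s)
  x = 7: RHS = 6, y in [5, 14]  -> 2 point(s)
  x = 9: RHS = 5, y in [9, 10]  -> 2 point(s)
  x = 10: RHS = 16, y in [4, 15]  -> 2 point(s)
  x = 11: RHS = 11, y in [7, 12]  -> 2 point(s)
  x = 14: RHS = 17, y in [6, 13]  -> 2 point(s)
  x = 17: RHS = 0, y in [0]  -> 1 point(s)
Affine points: 17. Add the point at infinity: total = 18.

#E(F_19) = 18


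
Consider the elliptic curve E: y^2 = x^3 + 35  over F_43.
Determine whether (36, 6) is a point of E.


Check whether y^2 = x^3 + 0 x + 35 (mod 43) for (x, y) = (36, 6).
LHS: y^2 = 6^2 mod 43 = 36
RHS: x^3 + 0 x + 35 = 36^3 + 0*36 + 35 mod 43 = 36
LHS = RHS

Yes, on the curve


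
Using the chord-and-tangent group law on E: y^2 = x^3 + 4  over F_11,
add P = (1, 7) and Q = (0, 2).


P != Q, so use the chord formula.
s = (y2 - y1) / (x2 - x1) = (6) / (10) mod 11 = 5
x3 = s^2 - x1 - x2 mod 11 = 5^2 - 1 - 0 = 2
y3 = s (x1 - x3) - y1 mod 11 = 5 * (1 - 2) - 7 = 10

P + Q = (2, 10)


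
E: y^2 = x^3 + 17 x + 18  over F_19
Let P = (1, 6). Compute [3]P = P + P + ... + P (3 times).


k = 3 = 11_2 (binary, LSB first: 11)
Double-and-add from P = (1, 6):
  bit 0 = 1: acc = O + (1, 6) = (1, 6)
  bit 1 = 1: acc = (1, 6) + (5, 0) = (1, 13)

3P = (1, 13)


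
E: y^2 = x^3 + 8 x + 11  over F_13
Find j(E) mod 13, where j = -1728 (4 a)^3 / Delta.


Delta = -16(4 a^3 + 27 b^2) mod 13 = 6
-1728 * (4 a)^3 = -1728 * (4*8)^3 mod 13 = 8
j = 8 * 6^(-1) mod 13 = 10

j = 10 (mod 13)


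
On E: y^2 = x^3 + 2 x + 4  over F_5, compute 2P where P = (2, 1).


Doubling: s = (3 x1^2 + a) / (2 y1)
s = (3*2^2 + 2) / (2*1) mod 5 = 2
x3 = s^2 - 2 x1 mod 5 = 2^2 - 2*2 = 0
y3 = s (x1 - x3) - y1 mod 5 = 2 * (2 - 0) - 1 = 3

2P = (0, 3)


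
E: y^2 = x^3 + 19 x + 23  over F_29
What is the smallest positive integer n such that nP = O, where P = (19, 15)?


Compute successive multiples of P until we hit O:
  1P = (19, 15)
  2P = (20, 14)
  3P = (20, 15)
  4P = (19, 14)
  5P = O

ord(P) = 5


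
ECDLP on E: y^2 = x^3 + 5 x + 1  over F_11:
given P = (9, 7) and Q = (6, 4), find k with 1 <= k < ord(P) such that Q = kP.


Enumerate multiples of P until we hit Q = (6, 4):
  1P = (9, 7)
  2P = (8, 6)
  3P = (6, 7)
  4P = (7, 4)
  5P = (0, 1)
  6P = (0, 10)
  7P = (7, 7)
  8P = (6, 4)
Match found at i = 8.

k = 8


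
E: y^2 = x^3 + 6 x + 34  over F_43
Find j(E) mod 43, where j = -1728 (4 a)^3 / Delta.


Delta = -16(4 a^3 + 27 b^2) mod 43 = 32
-1728 * (4 a)^3 = -1728 * (4*6)^3 mod 43 = 4
j = 4 * 32^(-1) mod 43 = 27

j = 27 (mod 43)


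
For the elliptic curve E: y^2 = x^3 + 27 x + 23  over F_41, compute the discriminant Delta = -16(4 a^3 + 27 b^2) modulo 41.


4 a^3 + 27 b^2 = 4*27^3 + 27*23^2 = 78732 + 14283 = 93015
Delta = -16 * (93015) = -1488240
Delta mod 41 = 19

Delta = 19 (mod 41)


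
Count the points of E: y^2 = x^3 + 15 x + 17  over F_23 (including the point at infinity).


For each x in F_23, count y with y^2 = x^3 + 15 x + 17 mod 23:
  x = 2: RHS = 9, y in [3, 20]  -> 2 point(s)
  x = 4: RHS = 3, y in [7, 16]  -> 2 point(s)
  x = 6: RHS = 1, y in [1, 22]  -> 2 point(s)
  x = 11: RHS = 18, y in [8, 15]  -> 2 point(s)
  x = 12: RHS = 16, y in [4, 19]  -> 2 point(s)
  x = 14: RHS = 4, y in [2, 21]  -> 2 point(s)
  x = 15: RHS = 6, y in [11, 12]  -> 2 point(s)
  x = 16: RHS = 6, y in [11, 12]  -> 2 point(s)
  x = 18: RHS = 1, y in [1, 22]  -> 2 point(s)
  x = 19: RHS = 8, y in [10, 13]  -> 2 point(s)
  x = 21: RHS = 2, y in [5, 18]  -> 2 point(s)
  x = 22: RHS = 1, y in [1, 22]  -> 2 point(s)
Affine points: 24. Add the point at infinity: total = 25.

#E(F_23) = 25


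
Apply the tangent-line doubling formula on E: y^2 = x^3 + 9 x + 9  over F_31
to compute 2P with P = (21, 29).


Doubling: s = (3 x1^2 + a) / (2 y1)
s = (3*21^2 + 9) / (2*29) mod 31 = 8
x3 = s^2 - 2 x1 mod 31 = 8^2 - 2*21 = 22
y3 = s (x1 - x3) - y1 mod 31 = 8 * (21 - 22) - 29 = 25

2P = (22, 25)


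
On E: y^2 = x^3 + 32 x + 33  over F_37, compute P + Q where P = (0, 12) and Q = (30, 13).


P != Q, so use the chord formula.
s = (y2 - y1) / (x2 - x1) = (1) / (30) mod 37 = 21
x3 = s^2 - x1 - x2 mod 37 = 21^2 - 0 - 30 = 4
y3 = s (x1 - x3) - y1 mod 37 = 21 * (0 - 4) - 12 = 15

P + Q = (4, 15)


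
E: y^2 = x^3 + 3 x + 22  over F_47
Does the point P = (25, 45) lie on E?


Check whether y^2 = x^3 + 3 x + 22 (mod 47) for (x, y) = (25, 45).
LHS: y^2 = 45^2 mod 47 = 4
RHS: x^3 + 3 x + 22 = 25^3 + 3*25 + 22 mod 47 = 24
LHS != RHS

No, not on the curve


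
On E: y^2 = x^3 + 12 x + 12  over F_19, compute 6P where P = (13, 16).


k = 6 = 110_2 (binary, LSB first: 011)
Double-and-add from P = (13, 16):
  bit 0 = 0: acc unchanged = O
  bit 1 = 1: acc = O + (13, 3) = (13, 3)
  bit 2 = 1: acc = (13, 3) + (13, 16) = O

6P = O


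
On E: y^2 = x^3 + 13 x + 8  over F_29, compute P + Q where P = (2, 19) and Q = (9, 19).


P != Q, so use the chord formula.
s = (y2 - y1) / (x2 - x1) = (0) / (7) mod 29 = 0
x3 = s^2 - x1 - x2 mod 29 = 0^2 - 2 - 9 = 18
y3 = s (x1 - x3) - y1 mod 29 = 0 * (2 - 18) - 19 = 10

P + Q = (18, 10)


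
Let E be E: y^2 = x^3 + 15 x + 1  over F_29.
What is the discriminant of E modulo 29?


4 a^3 + 27 b^2 = 4*15^3 + 27*1^2 = 13500 + 27 = 13527
Delta = -16 * (13527) = -216432
Delta mod 29 = 24

Delta = 24 (mod 29)


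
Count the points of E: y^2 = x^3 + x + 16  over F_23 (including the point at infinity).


For each x in F_23, count y with y^2 = x^3 + 1 x + 16 mod 23:
  x = 0: RHS = 16, y in [4, 19]  -> 2 point(s)
  x = 1: RHS = 18, y in [8, 15]  -> 2 point(s)
  x = 2: RHS = 3, y in [7, 16]  -> 2 point(s)
  x = 3: RHS = 0, y in [0]  -> 1 point(s)
  x = 5: RHS = 8, y in [10, 13]  -> 2 point(s)
  x = 6: RHS = 8, y in [10, 13]  -> 2 point(s)
  x = 9: RHS = 18, y in [8, 15]  -> 2 point(s)
  x = 11: RHS = 1, y in [1, 22]  -> 2 point(s)
  x = 12: RHS = 8, y in [10, 13]  -> 2 point(s)
  x = 13: RHS = 18, y in [8, 15]  -> 2 point(s)
  x = 15: RHS = 2, y in [5, 18]  -> 2 point(s)
  x = 17: RHS = 1, y in [1, 22]  -> 2 point(s)
  x = 18: RHS = 1, y in [1, 22]  -> 2 point(s)
  x = 20: RHS = 9, y in [3, 20]  -> 2 point(s)
  x = 21: RHS = 6, y in [11, 12]  -> 2 point(s)
Affine points: 29. Add the point at infinity: total = 30.

#E(F_23) = 30


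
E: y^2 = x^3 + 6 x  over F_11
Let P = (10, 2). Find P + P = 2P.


Doubling: s = (3 x1^2 + a) / (2 y1)
s = (3*10^2 + 6) / (2*2) mod 11 = 5
x3 = s^2 - 2 x1 mod 11 = 5^2 - 2*10 = 5
y3 = s (x1 - x3) - y1 mod 11 = 5 * (10 - 5) - 2 = 1

2P = (5, 1)
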